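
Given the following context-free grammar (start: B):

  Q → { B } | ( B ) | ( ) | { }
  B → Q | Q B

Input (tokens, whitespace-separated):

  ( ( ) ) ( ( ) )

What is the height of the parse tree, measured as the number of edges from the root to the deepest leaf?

[B [Q ( [B [Q ( )]] )] [B [Q ( [B [Q ( )]] )]]]

5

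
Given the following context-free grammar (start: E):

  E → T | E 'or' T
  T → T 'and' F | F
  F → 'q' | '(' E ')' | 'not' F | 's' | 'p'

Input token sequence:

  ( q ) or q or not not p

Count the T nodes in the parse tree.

4

[E [E [E [T [F ( [E [T [F q]]] )]]] or [T [F q]]] or [T [F not [F not [F p]]]]]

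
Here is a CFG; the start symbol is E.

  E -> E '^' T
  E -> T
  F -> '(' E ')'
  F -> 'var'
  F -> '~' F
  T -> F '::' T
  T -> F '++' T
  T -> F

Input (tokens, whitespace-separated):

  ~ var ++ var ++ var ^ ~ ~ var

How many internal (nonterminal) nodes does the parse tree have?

13

[E [E [T [F ~ [F var]] ++ [T [F var] ++ [T [F var]]]]] ^ [T [F ~ [F ~ [F var]]]]]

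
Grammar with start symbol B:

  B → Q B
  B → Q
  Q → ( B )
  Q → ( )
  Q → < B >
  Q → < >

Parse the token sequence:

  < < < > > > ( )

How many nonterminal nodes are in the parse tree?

8

[B [Q < [B [Q < [B [Q < >]] >]] >] [B [Q ( )]]]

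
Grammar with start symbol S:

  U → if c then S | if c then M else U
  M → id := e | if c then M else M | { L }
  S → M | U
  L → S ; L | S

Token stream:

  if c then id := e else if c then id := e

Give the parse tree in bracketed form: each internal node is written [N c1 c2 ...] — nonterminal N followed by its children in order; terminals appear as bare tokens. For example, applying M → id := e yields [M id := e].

[S [U if c then [M id := e] else [U if c then [S [M id := e]]]]]

S
U
if c then M else U
if c then id := e else U
if c then id := e else if c then S
if c then id := e else if c then M
if c then id := e else if c then id := e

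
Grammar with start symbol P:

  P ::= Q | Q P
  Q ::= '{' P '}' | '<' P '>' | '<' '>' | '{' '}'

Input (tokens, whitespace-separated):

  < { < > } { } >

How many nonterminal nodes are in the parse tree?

8

[P [Q < [P [Q { [P [Q < >]] }] [P [Q { }]]] >]]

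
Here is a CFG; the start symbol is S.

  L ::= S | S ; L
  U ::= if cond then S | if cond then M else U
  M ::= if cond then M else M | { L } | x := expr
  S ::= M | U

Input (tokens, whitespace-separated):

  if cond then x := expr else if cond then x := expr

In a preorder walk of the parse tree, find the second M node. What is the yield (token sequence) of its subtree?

x := expr

[S [U if cond then [M x := expr] else [U if cond then [S [M x := expr]]]]]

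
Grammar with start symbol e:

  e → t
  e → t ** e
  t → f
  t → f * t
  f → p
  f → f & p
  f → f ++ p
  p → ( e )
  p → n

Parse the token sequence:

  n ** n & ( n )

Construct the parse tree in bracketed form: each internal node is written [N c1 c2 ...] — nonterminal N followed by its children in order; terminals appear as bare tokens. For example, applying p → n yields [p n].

e
t ** e
f ** e
p ** e
n ** e
n ** t
n ** f
n ** f & p
n ** p & p
n ** n & p
n ** n & ( e )
n ** n & ( t )
n ** n & ( f )
n ** n & ( p )
n ** n & ( n )

[e [t [f [p n]]] ** [e [t [f [f [p n]] & [p ( [e [t [f [p n]]]] )]]]]]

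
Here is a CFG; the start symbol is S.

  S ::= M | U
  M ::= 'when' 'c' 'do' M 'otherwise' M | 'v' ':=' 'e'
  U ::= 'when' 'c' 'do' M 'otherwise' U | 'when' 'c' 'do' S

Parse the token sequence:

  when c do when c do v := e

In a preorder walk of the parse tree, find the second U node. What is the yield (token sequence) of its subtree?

when c do v := e

[S [U when c do [S [U when c do [S [M v := e]]]]]]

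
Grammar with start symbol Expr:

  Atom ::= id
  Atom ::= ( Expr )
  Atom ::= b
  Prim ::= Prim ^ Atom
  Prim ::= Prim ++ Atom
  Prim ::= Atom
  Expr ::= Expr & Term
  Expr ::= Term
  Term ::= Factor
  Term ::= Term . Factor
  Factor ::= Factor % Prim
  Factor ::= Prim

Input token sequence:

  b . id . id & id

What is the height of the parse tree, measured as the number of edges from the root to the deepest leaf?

[Expr [Expr [Term [Term [Term [Factor [Prim [Atom b]]]] . [Factor [Prim [Atom id]]]] . [Factor [Prim [Atom id]]]]] & [Term [Factor [Prim [Atom id]]]]]

8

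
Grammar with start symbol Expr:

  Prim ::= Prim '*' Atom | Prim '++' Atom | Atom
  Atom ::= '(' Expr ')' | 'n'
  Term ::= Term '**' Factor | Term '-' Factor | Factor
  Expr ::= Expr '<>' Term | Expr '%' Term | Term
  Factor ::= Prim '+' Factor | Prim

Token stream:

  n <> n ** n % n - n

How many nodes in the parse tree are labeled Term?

5

[Expr [Expr [Expr [Term [Factor [Prim [Atom n]]]]] <> [Term [Term [Factor [Prim [Atom n]]]] ** [Factor [Prim [Atom n]]]]] % [Term [Term [Factor [Prim [Atom n]]]] - [Factor [Prim [Atom n]]]]]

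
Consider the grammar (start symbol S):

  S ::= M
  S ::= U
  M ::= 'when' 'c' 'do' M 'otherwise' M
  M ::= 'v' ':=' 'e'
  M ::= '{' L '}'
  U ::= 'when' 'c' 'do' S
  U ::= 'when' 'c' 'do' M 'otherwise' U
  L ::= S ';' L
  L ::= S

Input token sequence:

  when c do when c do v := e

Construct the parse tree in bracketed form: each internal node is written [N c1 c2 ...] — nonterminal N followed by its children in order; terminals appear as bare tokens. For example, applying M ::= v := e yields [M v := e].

S
U
when c do S
when c do U
when c do when c do S
when c do when c do M
when c do when c do v := e

[S [U when c do [S [U when c do [S [M v := e]]]]]]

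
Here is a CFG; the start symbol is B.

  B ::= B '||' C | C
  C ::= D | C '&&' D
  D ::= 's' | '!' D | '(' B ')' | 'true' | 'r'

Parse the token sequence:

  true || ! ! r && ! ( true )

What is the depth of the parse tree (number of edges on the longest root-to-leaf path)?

[B [B [C [D true]]] || [C [C [D ! [D ! [D r]]]] && [D ! [D ( [B [C [D true]]] )]]]]

7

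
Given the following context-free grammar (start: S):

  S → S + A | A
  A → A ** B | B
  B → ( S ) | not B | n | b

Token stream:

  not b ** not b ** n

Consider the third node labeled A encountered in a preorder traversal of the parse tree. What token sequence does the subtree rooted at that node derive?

[S [A [A [A [B not [B b]]] ** [B not [B b]]] ** [B n]]]

not b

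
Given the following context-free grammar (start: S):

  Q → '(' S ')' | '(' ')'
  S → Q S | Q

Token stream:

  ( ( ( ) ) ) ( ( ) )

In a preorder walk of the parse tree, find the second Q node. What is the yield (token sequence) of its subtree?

( ( ) )

[S [Q ( [S [Q ( [S [Q ( )]] )]] )] [S [Q ( [S [Q ( )]] )]]]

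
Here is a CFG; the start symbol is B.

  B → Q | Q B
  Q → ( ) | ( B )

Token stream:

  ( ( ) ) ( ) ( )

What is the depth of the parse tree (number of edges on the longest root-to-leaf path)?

[B [Q ( [B [Q ( )]] )] [B [Q ( )] [B [Q ( )]]]]

4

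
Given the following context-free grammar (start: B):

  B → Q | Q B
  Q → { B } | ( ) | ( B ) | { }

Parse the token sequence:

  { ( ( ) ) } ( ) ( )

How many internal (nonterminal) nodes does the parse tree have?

[B [Q { [B [Q ( [B [Q ( )]] )]] }] [B [Q ( )] [B [Q ( )]]]]

10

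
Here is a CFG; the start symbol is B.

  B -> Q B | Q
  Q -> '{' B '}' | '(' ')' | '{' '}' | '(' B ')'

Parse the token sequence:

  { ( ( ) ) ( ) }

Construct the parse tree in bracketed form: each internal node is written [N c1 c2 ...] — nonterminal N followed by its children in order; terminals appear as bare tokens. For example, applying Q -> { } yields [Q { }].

[B [Q { [B [Q ( [B [Q ( )]] )] [B [Q ( )]]] }]]

B
Q
{ B }
{ Q B }
{ ( B ) B }
{ ( Q ) B }
{ ( ( ) ) B }
{ ( ( ) ) Q }
{ ( ( ) ) ( ) }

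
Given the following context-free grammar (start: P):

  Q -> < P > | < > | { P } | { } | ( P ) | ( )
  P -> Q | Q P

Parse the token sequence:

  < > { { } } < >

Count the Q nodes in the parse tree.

4

[P [Q < >] [P [Q { [P [Q { }]] }] [P [Q < >]]]]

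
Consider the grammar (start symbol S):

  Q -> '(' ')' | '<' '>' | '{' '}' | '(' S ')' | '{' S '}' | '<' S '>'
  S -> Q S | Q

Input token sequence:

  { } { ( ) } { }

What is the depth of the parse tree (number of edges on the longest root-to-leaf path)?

5

[S [Q { }] [S [Q { [S [Q ( )]] }] [S [Q { }]]]]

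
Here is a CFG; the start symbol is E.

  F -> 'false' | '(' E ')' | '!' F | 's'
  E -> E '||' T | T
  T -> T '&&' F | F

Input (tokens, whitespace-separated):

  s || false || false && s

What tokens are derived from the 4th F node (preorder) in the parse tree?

[E [E [E [T [F s]]] || [T [F false]]] || [T [T [F false]] && [F s]]]

s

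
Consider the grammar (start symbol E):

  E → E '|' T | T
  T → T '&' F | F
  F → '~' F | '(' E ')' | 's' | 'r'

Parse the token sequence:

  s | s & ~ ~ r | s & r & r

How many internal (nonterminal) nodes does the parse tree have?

[E [E [E [T [F s]]] | [T [T [F s]] & [F ~ [F ~ [F r]]]]] | [T [T [T [F s]] & [F r]] & [F r]]]

17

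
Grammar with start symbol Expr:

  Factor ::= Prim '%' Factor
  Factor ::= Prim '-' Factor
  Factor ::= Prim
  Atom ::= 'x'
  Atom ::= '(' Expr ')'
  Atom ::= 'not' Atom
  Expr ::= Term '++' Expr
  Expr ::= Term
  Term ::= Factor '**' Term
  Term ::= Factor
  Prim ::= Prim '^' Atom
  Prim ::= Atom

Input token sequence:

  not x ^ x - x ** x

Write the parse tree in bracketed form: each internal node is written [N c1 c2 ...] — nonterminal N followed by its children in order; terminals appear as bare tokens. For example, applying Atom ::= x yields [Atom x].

Expr
Term
Factor ** Term
Prim - Factor ** Term
Prim ^ Atom - Factor ** Term
Atom ^ Atom - Factor ** Term
not Atom ^ Atom - Factor ** Term
not x ^ Atom - Factor ** Term
not x ^ x - Factor ** Term
not x ^ x - Prim ** Term
not x ^ x - Atom ** Term
not x ^ x - x ** Term
not x ^ x - x ** Factor
not x ^ x - x ** Prim
not x ^ x - x ** Atom
not x ^ x - x ** x

[Expr [Term [Factor [Prim [Prim [Atom not [Atom x]]] ^ [Atom x]] - [Factor [Prim [Atom x]]]] ** [Term [Factor [Prim [Atom x]]]]]]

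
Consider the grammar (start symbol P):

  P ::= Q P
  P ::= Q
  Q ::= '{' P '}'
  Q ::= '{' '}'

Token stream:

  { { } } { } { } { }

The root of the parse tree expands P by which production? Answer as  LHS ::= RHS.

P ::= Q P

[P [Q { [P [Q { }]] }] [P [Q { }] [P [Q { }] [P [Q { }]]]]]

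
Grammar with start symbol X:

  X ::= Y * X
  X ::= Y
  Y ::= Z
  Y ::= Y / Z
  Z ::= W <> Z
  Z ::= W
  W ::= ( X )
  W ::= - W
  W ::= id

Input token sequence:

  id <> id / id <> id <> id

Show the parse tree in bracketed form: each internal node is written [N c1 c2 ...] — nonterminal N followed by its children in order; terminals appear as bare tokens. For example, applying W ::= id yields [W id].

[X [Y [Y [Z [W id] <> [Z [W id]]]] / [Z [W id] <> [Z [W id] <> [Z [W id]]]]]]

X
Y
Y / Z
Z / Z
W <> Z / Z
id <> Z / Z
id <> W / Z
id <> id / Z
id <> id / W <> Z
id <> id / id <> Z
id <> id / id <> W <> Z
id <> id / id <> id <> Z
id <> id / id <> id <> W
id <> id / id <> id <> id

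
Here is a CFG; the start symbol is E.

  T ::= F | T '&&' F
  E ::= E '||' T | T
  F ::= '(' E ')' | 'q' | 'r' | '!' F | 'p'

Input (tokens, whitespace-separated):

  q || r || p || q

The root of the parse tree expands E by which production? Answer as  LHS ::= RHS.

E ::= E '||' T

[E [E [E [E [T [F q]]] || [T [F r]]] || [T [F p]]] || [T [F q]]]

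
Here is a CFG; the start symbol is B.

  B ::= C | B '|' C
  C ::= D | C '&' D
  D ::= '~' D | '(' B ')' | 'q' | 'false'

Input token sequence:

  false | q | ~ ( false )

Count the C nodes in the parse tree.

[B [B [B [C [D false]]] | [C [D q]]] | [C [D ~ [D ( [B [C [D false]]] )]]]]

4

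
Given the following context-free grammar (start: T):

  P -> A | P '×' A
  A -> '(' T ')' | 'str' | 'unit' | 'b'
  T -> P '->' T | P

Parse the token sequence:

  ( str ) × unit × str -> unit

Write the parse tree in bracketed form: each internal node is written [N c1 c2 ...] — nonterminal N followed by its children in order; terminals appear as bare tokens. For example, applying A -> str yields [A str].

T
P -> T
P × A -> T
P × A × A -> T
A × A × A -> T
( T ) × A × A -> T
( P ) × A × A -> T
( A ) × A × A -> T
( str ) × A × A -> T
( str ) × unit × A -> T
( str ) × unit × str -> T
( str ) × unit × str -> P
( str ) × unit × str -> A
( str ) × unit × str -> unit

[T [P [P [P [A ( [T [P [A str]]] )]] × [A unit]] × [A str]] -> [T [P [A unit]]]]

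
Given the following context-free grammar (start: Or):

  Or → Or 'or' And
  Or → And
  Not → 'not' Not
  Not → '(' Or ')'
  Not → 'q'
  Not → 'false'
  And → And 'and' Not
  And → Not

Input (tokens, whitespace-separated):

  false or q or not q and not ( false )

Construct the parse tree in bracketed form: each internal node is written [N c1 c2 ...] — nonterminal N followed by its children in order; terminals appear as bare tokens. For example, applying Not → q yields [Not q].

Or
Or or And
Or or And or And
And or And or And
Not or And or And
false or And or And
false or Not or And
false or q or And
false or q or And and Not
false or q or Not and Not
false or q or not Not and Not
false or q or not q and Not
false or q or not q and not Not
false or q or not q and not ( Or )
false or q or not q and not ( And )
false or q or not q and not ( Not )
false or q or not q and not ( false )

[Or [Or [Or [And [Not false]]] or [And [Not q]]] or [And [And [Not not [Not q]]] and [Not not [Not ( [Or [And [Not false]]] )]]]]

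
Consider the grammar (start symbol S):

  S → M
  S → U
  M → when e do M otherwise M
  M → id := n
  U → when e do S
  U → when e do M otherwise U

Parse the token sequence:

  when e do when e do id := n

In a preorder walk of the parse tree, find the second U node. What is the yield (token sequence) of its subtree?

[S [U when e do [S [U when e do [S [M id := n]]]]]]

when e do id := n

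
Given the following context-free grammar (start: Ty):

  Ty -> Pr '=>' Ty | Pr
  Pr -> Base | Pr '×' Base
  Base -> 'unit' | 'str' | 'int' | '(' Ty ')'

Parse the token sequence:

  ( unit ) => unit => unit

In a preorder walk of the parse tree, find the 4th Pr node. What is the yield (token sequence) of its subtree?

[Ty [Pr [Base ( [Ty [Pr [Base unit]]] )]] => [Ty [Pr [Base unit]] => [Ty [Pr [Base unit]]]]]

unit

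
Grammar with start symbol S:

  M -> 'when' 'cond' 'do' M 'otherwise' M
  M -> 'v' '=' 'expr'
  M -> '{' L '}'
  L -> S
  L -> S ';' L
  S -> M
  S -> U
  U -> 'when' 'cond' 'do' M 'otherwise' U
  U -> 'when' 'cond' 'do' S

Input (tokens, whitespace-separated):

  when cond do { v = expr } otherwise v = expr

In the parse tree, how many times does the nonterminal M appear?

4

[S [M when cond do [M { [L [S [M v = expr]]] }] otherwise [M v = expr]]]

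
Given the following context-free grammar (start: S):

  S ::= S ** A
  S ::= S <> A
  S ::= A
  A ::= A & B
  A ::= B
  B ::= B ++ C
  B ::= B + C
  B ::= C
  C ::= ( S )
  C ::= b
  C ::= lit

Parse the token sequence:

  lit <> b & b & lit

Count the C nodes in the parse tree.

4

[S [S [A [B [C lit]]]] <> [A [A [A [B [C b]]] & [B [C b]]] & [B [C lit]]]]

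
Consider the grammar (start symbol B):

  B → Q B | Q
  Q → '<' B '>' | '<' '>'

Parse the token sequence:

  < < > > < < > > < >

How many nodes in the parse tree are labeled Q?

5

[B [Q < [B [Q < >]] >] [B [Q < [B [Q < >]] >] [B [Q < >]]]]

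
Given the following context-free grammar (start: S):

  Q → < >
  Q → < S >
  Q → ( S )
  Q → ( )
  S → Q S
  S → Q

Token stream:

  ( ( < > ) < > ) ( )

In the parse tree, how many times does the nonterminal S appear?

5

[S [Q ( [S [Q ( [S [Q < >]] )] [S [Q < >]]] )] [S [Q ( )]]]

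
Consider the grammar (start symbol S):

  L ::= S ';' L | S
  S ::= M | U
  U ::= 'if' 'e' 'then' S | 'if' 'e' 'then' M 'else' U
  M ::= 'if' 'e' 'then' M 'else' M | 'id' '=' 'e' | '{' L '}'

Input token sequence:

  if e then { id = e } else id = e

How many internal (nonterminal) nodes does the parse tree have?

[S [M if e then [M { [L [S [M id = e]]] }] else [M id = e]]]

7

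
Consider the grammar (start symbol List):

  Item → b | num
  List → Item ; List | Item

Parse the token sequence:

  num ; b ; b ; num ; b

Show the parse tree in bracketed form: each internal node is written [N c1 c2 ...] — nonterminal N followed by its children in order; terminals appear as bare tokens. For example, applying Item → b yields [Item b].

List
Item ; List
num ; List
num ; Item ; List
num ; b ; List
num ; b ; Item ; List
num ; b ; b ; List
num ; b ; b ; Item ; List
num ; b ; b ; num ; List
num ; b ; b ; num ; Item
num ; b ; b ; num ; b

[List [Item num] ; [List [Item b] ; [List [Item b] ; [List [Item num] ; [List [Item b]]]]]]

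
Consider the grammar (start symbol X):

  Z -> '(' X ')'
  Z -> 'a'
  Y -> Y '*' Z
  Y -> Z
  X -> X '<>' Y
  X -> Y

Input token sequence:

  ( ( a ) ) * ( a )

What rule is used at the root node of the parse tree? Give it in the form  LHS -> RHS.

[X [Y [Y [Z ( [X [Y [Z ( [X [Y [Z a]]] )]]] )]] * [Z ( [X [Y [Z a]]] )]]]

X -> Y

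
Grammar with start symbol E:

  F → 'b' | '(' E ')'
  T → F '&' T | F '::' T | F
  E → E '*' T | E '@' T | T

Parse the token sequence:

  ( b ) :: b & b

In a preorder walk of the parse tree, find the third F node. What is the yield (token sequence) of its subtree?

[E [T [F ( [E [T [F b]]] )] :: [T [F b] & [T [F b]]]]]

b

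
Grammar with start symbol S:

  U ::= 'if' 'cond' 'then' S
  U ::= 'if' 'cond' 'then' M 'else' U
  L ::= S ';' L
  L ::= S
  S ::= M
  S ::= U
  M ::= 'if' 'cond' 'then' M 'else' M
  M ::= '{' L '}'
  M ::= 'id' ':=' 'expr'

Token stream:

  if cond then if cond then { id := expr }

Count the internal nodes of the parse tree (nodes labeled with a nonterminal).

9

[S [U if cond then [S [U if cond then [S [M { [L [S [M id := expr]]] }]]]]]]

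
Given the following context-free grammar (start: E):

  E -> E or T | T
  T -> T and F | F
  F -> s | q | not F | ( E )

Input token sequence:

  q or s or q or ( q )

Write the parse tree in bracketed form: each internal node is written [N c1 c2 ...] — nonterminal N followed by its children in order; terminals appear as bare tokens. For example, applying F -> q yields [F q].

E
E or T
E or T or T
E or T or T or T
T or T or T or T
F or T or T or T
q or T or T or T
q or F or T or T
q or s or T or T
q or s or F or T
q or s or q or T
q or s or q or F
q or s or q or ( E )
q or s or q or ( T )
q or s or q or ( F )
q or s or q or ( q )

[E [E [E [E [T [F q]]] or [T [F s]]] or [T [F q]]] or [T [F ( [E [T [F q]]] )]]]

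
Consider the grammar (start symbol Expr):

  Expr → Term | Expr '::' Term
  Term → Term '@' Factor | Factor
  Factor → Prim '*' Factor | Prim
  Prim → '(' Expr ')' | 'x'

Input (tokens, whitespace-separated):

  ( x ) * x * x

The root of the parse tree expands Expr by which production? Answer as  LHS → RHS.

Expr → Term

[Expr [Term [Factor [Prim ( [Expr [Term [Factor [Prim x]]]] )] * [Factor [Prim x] * [Factor [Prim x]]]]]]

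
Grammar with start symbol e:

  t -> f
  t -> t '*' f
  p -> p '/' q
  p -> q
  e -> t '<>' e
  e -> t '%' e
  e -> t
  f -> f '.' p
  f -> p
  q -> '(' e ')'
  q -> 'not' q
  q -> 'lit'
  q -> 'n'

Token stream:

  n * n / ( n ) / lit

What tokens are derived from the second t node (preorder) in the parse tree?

n

[e [t [t [f [p [q n]]]] * [f [p [p [p [q n]] / [q ( [e [t [f [p [q n]]]]] )]] / [q lit]]]]]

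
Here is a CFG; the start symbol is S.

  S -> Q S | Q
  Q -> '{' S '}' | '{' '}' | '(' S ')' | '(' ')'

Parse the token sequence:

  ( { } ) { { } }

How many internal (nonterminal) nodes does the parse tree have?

[S [Q ( [S [Q { }]] )] [S [Q { [S [Q { }]] }]]]

8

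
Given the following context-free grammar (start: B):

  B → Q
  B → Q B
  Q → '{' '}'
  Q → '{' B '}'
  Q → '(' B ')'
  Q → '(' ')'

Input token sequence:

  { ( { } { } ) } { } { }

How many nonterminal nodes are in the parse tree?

12

[B [Q { [B [Q ( [B [Q { }] [B [Q { }]]] )]] }] [B [Q { }] [B [Q { }]]]]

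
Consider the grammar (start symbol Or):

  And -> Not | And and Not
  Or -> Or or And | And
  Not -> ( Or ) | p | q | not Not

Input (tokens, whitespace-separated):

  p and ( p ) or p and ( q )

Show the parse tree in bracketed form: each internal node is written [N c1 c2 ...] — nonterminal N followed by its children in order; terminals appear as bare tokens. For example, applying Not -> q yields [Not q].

[Or [Or [And [And [Not p]] and [Not ( [Or [And [Not p]]] )]]] or [And [And [Not p]] and [Not ( [Or [And [Not q]]] )]]]

Or
Or or And
And or And
And and Not or And
Not and Not or And
p and Not or And
p and ( Or ) or And
p and ( And ) or And
p and ( Not ) or And
p and ( p ) or And
p and ( p ) or And and Not
p and ( p ) or Not and Not
p and ( p ) or p and Not
p and ( p ) or p and ( Or )
p and ( p ) or p and ( And )
p and ( p ) or p and ( Not )
p and ( p ) or p and ( q )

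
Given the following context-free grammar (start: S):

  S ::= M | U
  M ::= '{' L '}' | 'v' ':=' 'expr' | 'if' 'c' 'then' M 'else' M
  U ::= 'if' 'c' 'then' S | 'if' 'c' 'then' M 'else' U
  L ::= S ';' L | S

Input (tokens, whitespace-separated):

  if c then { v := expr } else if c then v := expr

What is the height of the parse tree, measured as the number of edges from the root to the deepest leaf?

[S [U if c then [M { [L [S [M v := expr]]] }] else [U if c then [S [M v := expr]]]]]

6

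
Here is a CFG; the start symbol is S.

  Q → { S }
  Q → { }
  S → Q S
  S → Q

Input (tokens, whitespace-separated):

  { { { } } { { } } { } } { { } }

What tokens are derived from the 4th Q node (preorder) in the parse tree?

[S [Q { [S [Q { [S [Q { }]] }] [S [Q { [S [Q { }]] }] [S [Q { }]]]] }] [S [Q { [S [Q { }]] }]]]

{ { } }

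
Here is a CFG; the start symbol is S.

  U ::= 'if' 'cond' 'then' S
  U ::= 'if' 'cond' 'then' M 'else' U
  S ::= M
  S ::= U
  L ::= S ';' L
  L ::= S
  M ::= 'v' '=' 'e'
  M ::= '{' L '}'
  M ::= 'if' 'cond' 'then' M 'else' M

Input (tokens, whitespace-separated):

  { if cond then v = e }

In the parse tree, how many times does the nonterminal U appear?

1

[S [M { [L [S [U if cond then [S [M v = e]]]]] }]]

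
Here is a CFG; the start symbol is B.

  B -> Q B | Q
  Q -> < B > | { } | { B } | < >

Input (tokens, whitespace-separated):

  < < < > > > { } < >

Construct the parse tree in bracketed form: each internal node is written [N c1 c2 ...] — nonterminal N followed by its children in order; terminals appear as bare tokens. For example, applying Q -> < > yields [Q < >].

[B [Q < [B [Q < [B [Q < >]] >]] >] [B [Q { }] [B [Q < >]]]]

B
Q B
< B > B
< Q > B
< < B > > B
< < Q > > B
< < < > > > B
< < < > > > Q B
< < < > > > { } B
< < < > > > { } Q
< < < > > > { } < >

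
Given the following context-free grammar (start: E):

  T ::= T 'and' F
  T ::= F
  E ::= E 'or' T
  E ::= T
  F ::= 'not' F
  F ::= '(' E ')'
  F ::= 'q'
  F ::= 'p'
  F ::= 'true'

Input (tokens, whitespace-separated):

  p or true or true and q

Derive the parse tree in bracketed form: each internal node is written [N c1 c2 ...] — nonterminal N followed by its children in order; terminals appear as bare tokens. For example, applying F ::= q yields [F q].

E
E or T
E or T or T
T or T or T
F or T or T
p or T or T
p or F or T
p or true or T
p or true or T and F
p or true or F and F
p or true or true and F
p or true or true and q

[E [E [E [T [F p]]] or [T [F true]]] or [T [T [F true]] and [F q]]]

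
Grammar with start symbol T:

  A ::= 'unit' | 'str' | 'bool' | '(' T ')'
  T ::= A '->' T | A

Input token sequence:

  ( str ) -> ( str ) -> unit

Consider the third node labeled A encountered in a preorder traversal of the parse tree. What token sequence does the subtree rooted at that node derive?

[T [A ( [T [A str]] )] -> [T [A ( [T [A str]] )] -> [T [A unit]]]]

( str )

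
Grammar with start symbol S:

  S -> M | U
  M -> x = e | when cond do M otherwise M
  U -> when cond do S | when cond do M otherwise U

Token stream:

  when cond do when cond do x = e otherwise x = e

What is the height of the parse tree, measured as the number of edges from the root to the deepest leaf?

5

[S [U when cond do [S [M when cond do [M x = e] otherwise [M x = e]]]]]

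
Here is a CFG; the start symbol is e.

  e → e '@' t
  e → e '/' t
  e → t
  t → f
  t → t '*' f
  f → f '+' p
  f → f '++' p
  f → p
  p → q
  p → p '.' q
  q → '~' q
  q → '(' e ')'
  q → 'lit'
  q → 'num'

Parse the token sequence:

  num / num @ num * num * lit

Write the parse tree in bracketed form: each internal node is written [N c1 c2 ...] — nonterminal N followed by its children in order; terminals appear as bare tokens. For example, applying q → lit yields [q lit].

[e [e [e [t [f [p [q num]]]]] / [t [f [p [q num]]]]] @ [t [t [t [f [p [q num]]]] * [f [p [q num]]]] * [f [p [q lit]]]]]

e
e @ t
e / t @ t
t / t @ t
f / t @ t
p / t @ t
q / t @ t
num / t @ t
num / f @ t
num / p @ t
num / q @ t
num / num @ t
num / num @ t * f
num / num @ t * f * f
num / num @ f * f * f
num / num @ p * f * f
num / num @ q * f * f
num / num @ num * f * f
num / num @ num * p * f
num / num @ num * q * f
num / num @ num * num * f
num / num @ num * num * p
num / num @ num * num * q
num / num @ num * num * lit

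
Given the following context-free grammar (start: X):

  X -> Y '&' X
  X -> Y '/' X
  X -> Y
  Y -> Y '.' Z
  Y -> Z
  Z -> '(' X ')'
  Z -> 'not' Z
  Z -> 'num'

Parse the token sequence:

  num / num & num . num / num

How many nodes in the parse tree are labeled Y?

[X [Y [Z num]] / [X [Y [Z num]] & [X [Y [Y [Z num]] . [Z num]] / [X [Y [Z num]]]]]]

5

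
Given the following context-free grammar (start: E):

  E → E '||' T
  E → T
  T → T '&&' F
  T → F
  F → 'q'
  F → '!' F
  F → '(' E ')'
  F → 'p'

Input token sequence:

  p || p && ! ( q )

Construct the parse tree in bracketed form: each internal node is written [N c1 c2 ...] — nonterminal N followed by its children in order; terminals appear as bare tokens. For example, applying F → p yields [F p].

[E [E [T [F p]]] || [T [T [F p]] && [F ! [F ( [E [T [F q]]] )]]]]

E
E || T
T || T
F || T
p || T
p || T && F
p || F && F
p || p && F
p || p && ! F
p || p && ! ( E )
p || p && ! ( T )
p || p && ! ( F )
p || p && ! ( q )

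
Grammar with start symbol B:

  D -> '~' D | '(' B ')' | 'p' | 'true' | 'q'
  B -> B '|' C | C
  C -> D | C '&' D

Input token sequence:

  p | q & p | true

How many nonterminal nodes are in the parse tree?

[B [B [B [C [D p]]] | [C [C [D q]] & [D p]]] | [C [D true]]]

11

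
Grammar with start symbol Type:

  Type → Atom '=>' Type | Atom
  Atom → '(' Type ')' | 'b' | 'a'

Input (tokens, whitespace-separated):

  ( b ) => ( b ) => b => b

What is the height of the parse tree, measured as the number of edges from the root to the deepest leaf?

[Type [Atom ( [Type [Atom b]] )] => [Type [Atom ( [Type [Atom b]] )] => [Type [Atom b] => [Type [Atom b]]]]]

5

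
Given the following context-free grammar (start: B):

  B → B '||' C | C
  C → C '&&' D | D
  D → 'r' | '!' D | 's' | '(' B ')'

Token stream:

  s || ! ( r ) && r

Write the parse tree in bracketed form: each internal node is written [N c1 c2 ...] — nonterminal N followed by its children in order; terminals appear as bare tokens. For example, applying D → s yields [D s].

[B [B [C [D s]]] || [C [C [D ! [D ( [B [C [D r]]] )]]] && [D r]]]

B
B || C
C || C
D || C
s || C
s || C && D
s || D && D
s || ! D && D
s || ! ( B ) && D
s || ! ( C ) && D
s || ! ( D ) && D
s || ! ( r ) && D
s || ! ( r ) && r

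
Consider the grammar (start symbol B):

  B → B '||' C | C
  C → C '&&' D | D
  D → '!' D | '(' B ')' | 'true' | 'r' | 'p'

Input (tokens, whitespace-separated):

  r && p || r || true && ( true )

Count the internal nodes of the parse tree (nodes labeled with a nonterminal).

[B [B [B [C [C [D r]] && [D p]]] || [C [D r]]] || [C [C [D true]] && [D ( [B [C [D true]]] )]]]

16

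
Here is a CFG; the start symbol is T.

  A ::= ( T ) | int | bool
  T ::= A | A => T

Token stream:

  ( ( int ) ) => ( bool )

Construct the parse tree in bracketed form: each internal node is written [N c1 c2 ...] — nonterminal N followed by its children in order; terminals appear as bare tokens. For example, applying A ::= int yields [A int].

[T [A ( [T [A ( [T [A int]] )]] )] => [T [A ( [T [A bool]] )]]]

T
A => T
( T ) => T
( A ) => T
( ( T ) ) => T
( ( A ) ) => T
( ( int ) ) => T
( ( int ) ) => A
( ( int ) ) => ( T )
( ( int ) ) => ( A )
( ( int ) ) => ( bool )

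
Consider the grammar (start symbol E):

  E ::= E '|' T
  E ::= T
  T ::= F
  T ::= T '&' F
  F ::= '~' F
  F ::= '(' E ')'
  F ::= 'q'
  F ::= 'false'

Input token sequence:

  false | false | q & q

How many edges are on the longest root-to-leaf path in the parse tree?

[E [E [E [T [F false]]] | [T [F false]]] | [T [T [F q]] & [F q]]]

5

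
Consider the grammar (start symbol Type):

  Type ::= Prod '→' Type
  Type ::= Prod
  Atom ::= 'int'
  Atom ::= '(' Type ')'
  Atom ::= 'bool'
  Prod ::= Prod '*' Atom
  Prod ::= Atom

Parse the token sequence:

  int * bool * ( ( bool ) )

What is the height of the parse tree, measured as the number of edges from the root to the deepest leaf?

9

[Type [Prod [Prod [Prod [Atom int]] * [Atom bool]] * [Atom ( [Type [Prod [Atom ( [Type [Prod [Atom bool]]] )]]] )]]]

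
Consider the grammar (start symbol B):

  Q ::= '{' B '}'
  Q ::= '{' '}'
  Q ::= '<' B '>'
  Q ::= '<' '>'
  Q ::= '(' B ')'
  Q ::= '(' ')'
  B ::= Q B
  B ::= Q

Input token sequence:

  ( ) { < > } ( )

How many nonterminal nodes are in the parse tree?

[B [Q ( )] [B [Q { [B [Q < >]] }] [B [Q ( )]]]]

8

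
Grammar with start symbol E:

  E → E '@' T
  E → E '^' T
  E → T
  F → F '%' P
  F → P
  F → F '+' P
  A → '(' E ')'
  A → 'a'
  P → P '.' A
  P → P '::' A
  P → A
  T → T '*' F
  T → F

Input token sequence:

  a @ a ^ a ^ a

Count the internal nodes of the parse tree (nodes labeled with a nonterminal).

20

[E [E [E [E [T [F [P [A a]]]]] @ [T [F [P [A a]]]]] ^ [T [F [P [A a]]]]] ^ [T [F [P [A a]]]]]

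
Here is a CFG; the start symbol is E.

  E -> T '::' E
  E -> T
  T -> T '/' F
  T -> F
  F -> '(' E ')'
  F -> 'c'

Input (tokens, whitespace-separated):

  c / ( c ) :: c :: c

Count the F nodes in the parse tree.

[E [T [T [F c]] / [F ( [E [T [F c]]] )]] :: [E [T [F c]] :: [E [T [F c]]]]]

5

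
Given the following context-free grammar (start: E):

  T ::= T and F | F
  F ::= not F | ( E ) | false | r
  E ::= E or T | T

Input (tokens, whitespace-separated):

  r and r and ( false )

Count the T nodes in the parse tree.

[E [T [T [T [F r]] and [F r]] and [F ( [E [T [F false]]] )]]]

4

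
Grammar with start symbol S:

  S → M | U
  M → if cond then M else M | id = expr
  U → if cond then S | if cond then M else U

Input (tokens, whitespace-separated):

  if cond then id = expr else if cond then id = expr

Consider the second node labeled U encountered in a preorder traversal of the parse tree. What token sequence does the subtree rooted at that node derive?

[S [U if cond then [M id = expr] else [U if cond then [S [M id = expr]]]]]

if cond then id = expr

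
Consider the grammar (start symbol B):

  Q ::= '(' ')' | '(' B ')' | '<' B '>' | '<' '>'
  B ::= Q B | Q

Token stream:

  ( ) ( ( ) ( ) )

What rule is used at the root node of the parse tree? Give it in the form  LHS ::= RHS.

[B [Q ( )] [B [Q ( [B [Q ( )] [B [Q ( )]]] )]]]

B ::= Q B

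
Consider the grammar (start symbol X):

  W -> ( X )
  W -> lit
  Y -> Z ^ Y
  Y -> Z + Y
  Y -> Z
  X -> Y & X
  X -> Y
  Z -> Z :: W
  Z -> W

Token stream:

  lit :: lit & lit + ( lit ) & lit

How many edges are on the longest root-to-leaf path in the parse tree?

10

[X [Y [Z [Z [W lit]] :: [W lit]]] & [X [Y [Z [W lit]] + [Y [Z [W ( [X [Y [Z [W lit]]]] )]]]] & [X [Y [Z [W lit]]]]]]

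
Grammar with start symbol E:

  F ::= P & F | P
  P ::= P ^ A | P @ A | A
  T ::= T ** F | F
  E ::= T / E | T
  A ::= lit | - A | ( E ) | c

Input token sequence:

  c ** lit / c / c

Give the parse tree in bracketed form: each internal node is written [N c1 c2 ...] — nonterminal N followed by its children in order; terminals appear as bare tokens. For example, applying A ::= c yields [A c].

[E [T [T [F [P [A c]]]] ** [F [P [A lit]]]] / [E [T [F [P [A c]]]] / [E [T [F [P [A c]]]]]]]

E
T / E
T ** F / E
F ** F / E
P ** F / E
A ** F / E
c ** F / E
c ** P / E
c ** A / E
c ** lit / E
c ** lit / T / E
c ** lit / F / E
c ** lit / P / E
c ** lit / A / E
c ** lit / c / E
c ** lit / c / T
c ** lit / c / F
c ** lit / c / P
c ** lit / c / A
c ** lit / c / c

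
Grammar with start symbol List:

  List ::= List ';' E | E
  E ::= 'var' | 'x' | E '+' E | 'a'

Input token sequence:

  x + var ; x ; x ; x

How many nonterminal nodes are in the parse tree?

10

[List [List [List [List [E [E x] + [E var]]] ; [E x]] ; [E x]] ; [E x]]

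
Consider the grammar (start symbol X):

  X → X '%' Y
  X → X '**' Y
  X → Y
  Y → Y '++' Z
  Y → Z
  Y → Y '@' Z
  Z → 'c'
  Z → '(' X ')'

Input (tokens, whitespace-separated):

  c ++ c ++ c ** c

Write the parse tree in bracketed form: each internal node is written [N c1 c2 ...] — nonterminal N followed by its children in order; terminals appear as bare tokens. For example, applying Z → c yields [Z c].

[X [X [Y [Y [Y [Z c]] ++ [Z c]] ++ [Z c]]] ** [Y [Z c]]]

X
X ** Y
Y ** Y
Y ++ Z ** Y
Y ++ Z ++ Z ** Y
Z ++ Z ++ Z ** Y
c ++ Z ++ Z ** Y
c ++ c ++ Z ** Y
c ++ c ++ c ** Y
c ++ c ++ c ** Z
c ++ c ++ c ** c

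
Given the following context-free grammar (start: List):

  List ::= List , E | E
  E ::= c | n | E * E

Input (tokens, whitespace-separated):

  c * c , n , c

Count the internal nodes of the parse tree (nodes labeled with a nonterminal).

[List [List [List [E [E c] * [E c]]] , [E n]] , [E c]]

8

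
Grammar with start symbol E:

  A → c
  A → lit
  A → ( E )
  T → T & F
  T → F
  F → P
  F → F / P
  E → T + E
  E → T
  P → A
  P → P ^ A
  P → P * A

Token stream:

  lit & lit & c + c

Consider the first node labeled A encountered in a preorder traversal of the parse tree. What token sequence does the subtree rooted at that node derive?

[E [T [T [T [F [P [A lit]]]] & [F [P [A lit]]]] & [F [P [A c]]]] + [E [T [F [P [A c]]]]]]

lit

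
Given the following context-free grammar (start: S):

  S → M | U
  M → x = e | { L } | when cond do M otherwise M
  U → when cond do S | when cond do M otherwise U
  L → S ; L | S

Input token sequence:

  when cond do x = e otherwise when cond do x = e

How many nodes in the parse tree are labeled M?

2

[S [U when cond do [M x = e] otherwise [U when cond do [S [M x = e]]]]]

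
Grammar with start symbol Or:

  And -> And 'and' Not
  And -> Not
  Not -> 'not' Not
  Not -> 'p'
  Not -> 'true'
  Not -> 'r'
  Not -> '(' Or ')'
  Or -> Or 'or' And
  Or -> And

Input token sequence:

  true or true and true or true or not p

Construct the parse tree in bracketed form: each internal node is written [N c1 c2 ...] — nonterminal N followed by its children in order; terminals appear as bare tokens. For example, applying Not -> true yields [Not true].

[Or [Or [Or [Or [And [Not true]]] or [And [And [Not true]] and [Not true]]] or [And [Not true]]] or [And [Not not [Not p]]]]

Or
Or or And
Or or And or And
Or or And or And or And
And or And or And or And
Not or And or And or And
true or And or And or And
true or And and Not or And or And
true or Not and Not or And or And
true or true and Not or And or And
true or true and true or And or And
true or true and true or Not or And
true or true and true or true or And
true or true and true or true or Not
true or true and true or true or not Not
true or true and true or true or not p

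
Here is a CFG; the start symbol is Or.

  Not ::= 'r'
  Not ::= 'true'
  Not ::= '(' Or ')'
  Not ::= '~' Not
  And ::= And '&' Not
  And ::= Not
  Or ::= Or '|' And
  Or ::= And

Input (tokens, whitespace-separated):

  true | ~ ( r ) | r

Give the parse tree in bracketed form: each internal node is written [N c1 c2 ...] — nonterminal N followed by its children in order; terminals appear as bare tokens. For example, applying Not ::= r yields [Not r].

Or
Or | And
Or | And | And
And | And | And
Not | And | And
true | And | And
true | Not | And
true | ~ Not | And
true | ~ ( Or ) | And
true | ~ ( And ) | And
true | ~ ( Not ) | And
true | ~ ( r ) | And
true | ~ ( r ) | Not
true | ~ ( r ) | r

[Or [Or [Or [And [Not true]]] | [And [Not ~ [Not ( [Or [And [Not r]]] )]]]] | [And [Not r]]]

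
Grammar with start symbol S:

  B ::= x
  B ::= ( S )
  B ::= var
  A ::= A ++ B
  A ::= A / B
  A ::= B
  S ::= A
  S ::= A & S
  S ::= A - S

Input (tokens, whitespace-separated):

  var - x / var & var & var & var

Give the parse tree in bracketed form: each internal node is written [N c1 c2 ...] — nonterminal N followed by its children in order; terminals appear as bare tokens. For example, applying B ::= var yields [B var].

S
A - S
B - S
var - S
var - A & S
var - A / B & S
var - B / B & S
var - x / B & S
var - x / var & S
var - x / var & A & S
var - x / var & B & S
var - x / var & var & S
var - x / var & var & A & S
var - x / var & var & B & S
var - x / var & var & var & S
var - x / var & var & var & A
var - x / var & var & var & B
var - x / var & var & var & var

[S [A [B var]] - [S [A [A [B x]] / [B var]] & [S [A [B var]] & [S [A [B var]] & [S [A [B var]]]]]]]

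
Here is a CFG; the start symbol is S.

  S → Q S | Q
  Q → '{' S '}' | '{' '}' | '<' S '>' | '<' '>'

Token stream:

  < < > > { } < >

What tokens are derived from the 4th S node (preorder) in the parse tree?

< >

[S [Q < [S [Q < >]] >] [S [Q { }] [S [Q < >]]]]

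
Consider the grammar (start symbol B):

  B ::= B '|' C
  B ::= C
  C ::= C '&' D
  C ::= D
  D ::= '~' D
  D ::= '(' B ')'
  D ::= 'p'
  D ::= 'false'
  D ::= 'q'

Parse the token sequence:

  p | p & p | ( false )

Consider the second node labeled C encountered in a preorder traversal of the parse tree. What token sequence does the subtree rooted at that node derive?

[B [B [B [C [D p]]] | [C [C [D p]] & [D p]]] | [C [D ( [B [C [D false]]] )]]]

p & p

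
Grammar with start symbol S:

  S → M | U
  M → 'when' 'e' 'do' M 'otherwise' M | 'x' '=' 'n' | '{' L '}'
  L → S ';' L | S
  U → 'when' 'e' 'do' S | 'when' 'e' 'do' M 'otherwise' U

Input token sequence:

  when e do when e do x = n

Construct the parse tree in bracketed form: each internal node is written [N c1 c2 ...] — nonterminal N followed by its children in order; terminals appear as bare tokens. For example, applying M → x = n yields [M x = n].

S
U
when e do S
when e do U
when e do when e do S
when e do when e do M
when e do when e do x = n

[S [U when e do [S [U when e do [S [M x = n]]]]]]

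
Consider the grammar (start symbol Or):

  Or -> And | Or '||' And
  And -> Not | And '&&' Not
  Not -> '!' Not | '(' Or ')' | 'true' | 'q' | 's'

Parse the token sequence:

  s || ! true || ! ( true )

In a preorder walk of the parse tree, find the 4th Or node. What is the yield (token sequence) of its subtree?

true

[Or [Or [Or [And [Not s]]] || [And [Not ! [Not true]]]] || [And [Not ! [Not ( [Or [And [Not true]]] )]]]]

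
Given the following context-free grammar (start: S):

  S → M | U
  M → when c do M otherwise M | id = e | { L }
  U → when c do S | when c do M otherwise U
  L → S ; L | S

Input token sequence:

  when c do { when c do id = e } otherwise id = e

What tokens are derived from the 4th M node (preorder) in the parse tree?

id = e

[S [M when c do [M { [L [S [U when c do [S [M id = e]]]]] }] otherwise [M id = e]]]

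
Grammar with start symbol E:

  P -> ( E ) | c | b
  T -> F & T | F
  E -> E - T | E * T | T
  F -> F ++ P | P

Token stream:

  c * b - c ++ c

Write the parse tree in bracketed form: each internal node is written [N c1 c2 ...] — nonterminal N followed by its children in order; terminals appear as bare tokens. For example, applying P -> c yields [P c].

[E [E [E [T [F [P c]]]] * [T [F [P b]]]] - [T [F [F [P c]] ++ [P c]]]]

E
E - T
E * T - T
T * T - T
F * T - T
P * T - T
c * T - T
c * F - T
c * P - T
c * b - T
c * b - F
c * b - F ++ P
c * b - P ++ P
c * b - c ++ P
c * b - c ++ c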